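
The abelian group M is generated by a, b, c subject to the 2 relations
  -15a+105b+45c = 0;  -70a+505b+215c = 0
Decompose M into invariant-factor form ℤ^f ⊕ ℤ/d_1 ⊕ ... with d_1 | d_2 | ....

rank_ℚ(R)=2; free=3−2=1
SNF(R) diag = [5, 15] → torsion [5, 15]

Answer: M ≅ ℤ^1 ⊕ ℤ/5 ⊕ ℤ/15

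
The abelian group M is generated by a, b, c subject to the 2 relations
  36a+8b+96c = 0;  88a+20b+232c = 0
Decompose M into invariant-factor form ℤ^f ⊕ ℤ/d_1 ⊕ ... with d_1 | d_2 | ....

Answer: M ≅ ℤ^1 ⊕ ℤ/4 ⊕ ℤ/4

Derivation:
rank_ℚ(R)=2; free=3−2=1
SNF(R) diag = [4, 4] → torsion [4, 4]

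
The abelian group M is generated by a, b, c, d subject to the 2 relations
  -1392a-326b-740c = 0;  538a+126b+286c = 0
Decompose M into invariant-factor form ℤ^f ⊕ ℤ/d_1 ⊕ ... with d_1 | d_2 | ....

Answer: M ≅ ℤ^2 ⊕ ℤ/2 ⊕ ℤ/2

Derivation:
rank_ℚ(R)=2; free=4−2=2
SNF(R) diag = [2, 2] → torsion [2, 2]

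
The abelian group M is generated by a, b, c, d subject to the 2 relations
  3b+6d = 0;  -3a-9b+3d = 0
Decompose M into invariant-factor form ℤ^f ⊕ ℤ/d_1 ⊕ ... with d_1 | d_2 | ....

rank_ℚ(R)=2; free=4−2=2
SNF(R) diag = [3, 3] → torsion [3, 3]

Answer: M ≅ ℤ^2 ⊕ ℤ/3 ⊕ ℤ/3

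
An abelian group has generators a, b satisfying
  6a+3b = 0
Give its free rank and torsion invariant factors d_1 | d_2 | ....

rank_ℚ(R)=1; free=2−1=1
SNF(R) diag = [3] → torsion [3]

Answer: M ≅ ℤ^1 ⊕ ℤ/3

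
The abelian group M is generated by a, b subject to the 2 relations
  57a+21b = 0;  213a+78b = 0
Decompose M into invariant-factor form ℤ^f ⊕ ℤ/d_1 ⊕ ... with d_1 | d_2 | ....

rank_ℚ(R)=2; free=2−2=0
SNF(R) diag = [3, 9] → torsion [3, 9]

Answer: M ≅ ℤ/3 ⊕ ℤ/9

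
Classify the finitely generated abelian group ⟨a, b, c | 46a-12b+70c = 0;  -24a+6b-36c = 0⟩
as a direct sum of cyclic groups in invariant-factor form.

rank_ℚ(R)=2; free=3−2=1
SNF(R) diag = [2, 6] → torsion [2, 6]

Answer: M ≅ ℤ^1 ⊕ ℤ/2 ⊕ ℤ/6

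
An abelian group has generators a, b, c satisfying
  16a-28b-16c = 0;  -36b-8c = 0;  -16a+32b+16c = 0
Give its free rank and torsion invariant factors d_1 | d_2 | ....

rank_ℚ(R)=3; free=3−3=0
SNF(R) diag = [4, 8, 16] → torsion [4, 8, 16]

Answer: M ≅ ℤ/4 ⊕ ℤ/8 ⊕ ℤ/16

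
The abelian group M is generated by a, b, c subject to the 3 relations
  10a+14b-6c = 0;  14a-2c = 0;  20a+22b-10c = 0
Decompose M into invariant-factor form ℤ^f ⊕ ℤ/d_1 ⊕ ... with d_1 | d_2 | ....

rank_ℚ(R)=3; free=3−3=0
SNF(R) diag = [2, 2, 2] → torsion [2, 2, 2]

Answer: M ≅ ℤ/2 ⊕ ℤ/2 ⊕ ℤ/2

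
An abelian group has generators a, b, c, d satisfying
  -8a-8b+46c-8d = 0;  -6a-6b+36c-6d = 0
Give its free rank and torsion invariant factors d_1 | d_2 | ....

rank_ℚ(R)=2; free=4−2=2
SNF(R) diag = [2, 6] → torsion [2, 6]

Answer: M ≅ ℤ^2 ⊕ ℤ/2 ⊕ ℤ/6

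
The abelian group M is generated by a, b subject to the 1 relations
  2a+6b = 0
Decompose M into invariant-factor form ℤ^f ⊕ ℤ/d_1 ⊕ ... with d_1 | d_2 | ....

rank_ℚ(R)=1; free=2−1=1
SNF(R) diag = [2] → torsion [2]

Answer: M ≅ ℤ^1 ⊕ ℤ/2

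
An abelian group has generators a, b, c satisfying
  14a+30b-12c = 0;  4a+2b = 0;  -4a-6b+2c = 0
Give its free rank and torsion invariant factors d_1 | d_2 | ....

rank_ℚ(R)=3; free=3−3=0
SNF(R) diag = [2, 2, 2] → torsion [2, 2, 2]

Answer: M ≅ ℤ/2 ⊕ ℤ/2 ⊕ ℤ/2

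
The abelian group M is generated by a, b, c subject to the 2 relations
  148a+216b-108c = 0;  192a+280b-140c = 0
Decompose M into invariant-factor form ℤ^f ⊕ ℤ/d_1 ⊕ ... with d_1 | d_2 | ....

Answer: M ≅ ℤ^1 ⊕ ℤ/4 ⊕ ℤ/4

Derivation:
rank_ℚ(R)=2; free=3−2=1
SNF(R) diag = [4, 4] → torsion [4, 4]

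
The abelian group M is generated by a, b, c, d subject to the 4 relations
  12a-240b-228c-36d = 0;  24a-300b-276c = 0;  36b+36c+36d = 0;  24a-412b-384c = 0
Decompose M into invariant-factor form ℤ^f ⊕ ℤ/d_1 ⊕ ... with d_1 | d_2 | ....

Answer: M ≅ ℤ/4 ⊕ ℤ/12 ⊕ ℤ/36 ⊕ ℤ/108

Derivation:
rank_ℚ(R)=4; free=4−4=0
SNF(R) diag = [4, 12, 36, 108] → torsion [4, 12, 36, 108]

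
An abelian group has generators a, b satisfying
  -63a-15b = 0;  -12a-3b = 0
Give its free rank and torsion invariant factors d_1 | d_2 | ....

Answer: M ≅ ℤ/3 ⊕ ℤ/3

Derivation:
rank_ℚ(R)=2; free=2−2=0
SNF(R) diag = [3, 3] → torsion [3, 3]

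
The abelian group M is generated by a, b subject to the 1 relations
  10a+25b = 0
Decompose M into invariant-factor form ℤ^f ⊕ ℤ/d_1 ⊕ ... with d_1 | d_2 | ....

Answer: M ≅ ℤ^1 ⊕ ℤ/5

Derivation:
rank_ℚ(R)=1; free=2−1=1
SNF(R) diag = [5] → torsion [5]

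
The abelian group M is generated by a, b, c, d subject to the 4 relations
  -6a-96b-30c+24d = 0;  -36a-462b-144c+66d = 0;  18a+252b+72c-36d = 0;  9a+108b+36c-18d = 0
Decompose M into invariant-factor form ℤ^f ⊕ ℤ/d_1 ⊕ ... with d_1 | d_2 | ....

Answer: M ≅ ℤ/3 ⊕ ℤ/6 ⊕ ℤ/18 ⊕ ℤ/36

Derivation:
rank_ℚ(R)=4; free=4−4=0
SNF(R) diag = [3, 6, 18, 36] → torsion [3, 6, 18, 36]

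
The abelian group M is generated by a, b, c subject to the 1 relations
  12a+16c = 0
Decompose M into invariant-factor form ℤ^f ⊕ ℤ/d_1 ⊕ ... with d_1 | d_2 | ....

rank_ℚ(R)=1; free=3−1=2
SNF(R) diag = [4] → torsion [4]

Answer: M ≅ ℤ^2 ⊕ ℤ/4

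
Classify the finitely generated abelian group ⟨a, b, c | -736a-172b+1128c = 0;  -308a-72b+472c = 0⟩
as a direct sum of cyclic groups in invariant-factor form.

Answer: M ≅ ℤ^1 ⊕ ℤ/4 ⊕ ℤ/4

Derivation:
rank_ℚ(R)=2; free=3−2=1
SNF(R) diag = [4, 4] → torsion [4, 4]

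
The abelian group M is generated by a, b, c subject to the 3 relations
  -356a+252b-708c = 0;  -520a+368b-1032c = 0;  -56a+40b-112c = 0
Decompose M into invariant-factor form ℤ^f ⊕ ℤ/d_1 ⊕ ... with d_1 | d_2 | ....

Answer: M ≅ ℤ/4 ⊕ ℤ/8 ⊕ ℤ/8

Derivation:
rank_ℚ(R)=3; free=3−3=0
SNF(R) diag = [4, 8, 8] → torsion [4, 8, 8]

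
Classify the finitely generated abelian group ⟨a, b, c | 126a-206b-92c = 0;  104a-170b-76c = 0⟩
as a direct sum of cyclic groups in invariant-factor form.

rank_ℚ(R)=2; free=3−2=1
SNF(R) diag = [2, 2] → torsion [2, 2]

Answer: M ≅ ℤ^1 ⊕ ℤ/2 ⊕ ℤ/2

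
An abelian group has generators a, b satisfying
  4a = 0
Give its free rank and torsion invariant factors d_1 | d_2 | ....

rank_ℚ(R)=1; free=2−1=1
SNF(R) diag = [4] → torsion [4]

Answer: M ≅ ℤ^1 ⊕ ℤ/4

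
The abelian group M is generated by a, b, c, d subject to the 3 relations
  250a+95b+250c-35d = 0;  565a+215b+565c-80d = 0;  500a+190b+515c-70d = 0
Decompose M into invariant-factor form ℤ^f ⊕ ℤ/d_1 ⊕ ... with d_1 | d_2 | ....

rank_ℚ(R)=3; free=4−3=1
SNF(R) diag = [5, 15, 15] → torsion [5, 15, 15]

Answer: M ≅ ℤ^1 ⊕ ℤ/5 ⊕ ℤ/15 ⊕ ℤ/15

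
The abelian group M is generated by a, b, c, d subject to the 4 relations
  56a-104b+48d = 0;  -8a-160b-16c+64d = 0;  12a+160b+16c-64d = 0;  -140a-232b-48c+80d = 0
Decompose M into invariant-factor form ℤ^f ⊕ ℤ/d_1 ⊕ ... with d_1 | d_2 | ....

rank_ℚ(R)=4; free=4−4=0
SNF(R) diag = [4, 8, 16, 32] → torsion [4, 8, 16, 32]

Answer: M ≅ ℤ/4 ⊕ ℤ/8 ⊕ ℤ/16 ⊕ ℤ/32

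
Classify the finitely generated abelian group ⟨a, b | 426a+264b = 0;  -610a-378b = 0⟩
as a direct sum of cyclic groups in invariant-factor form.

Answer: M ≅ ℤ/2 ⊕ ℤ/6

Derivation:
rank_ℚ(R)=2; free=2−2=0
SNF(R) diag = [2, 6] → torsion [2, 6]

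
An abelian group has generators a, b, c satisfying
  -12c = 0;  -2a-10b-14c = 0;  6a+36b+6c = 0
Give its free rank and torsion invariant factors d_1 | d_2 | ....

Answer: M ≅ ℤ/2 ⊕ ℤ/6 ⊕ ℤ/12

Derivation:
rank_ℚ(R)=3; free=3−3=0
SNF(R) diag = [2, 6, 12] → torsion [2, 6, 12]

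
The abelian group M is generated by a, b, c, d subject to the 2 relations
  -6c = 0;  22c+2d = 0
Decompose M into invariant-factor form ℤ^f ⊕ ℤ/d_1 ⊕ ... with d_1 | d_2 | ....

rank_ℚ(R)=2; free=4−2=2
SNF(R) diag = [2, 6] → torsion [2, 6]

Answer: M ≅ ℤ^2 ⊕ ℤ/2 ⊕ ℤ/6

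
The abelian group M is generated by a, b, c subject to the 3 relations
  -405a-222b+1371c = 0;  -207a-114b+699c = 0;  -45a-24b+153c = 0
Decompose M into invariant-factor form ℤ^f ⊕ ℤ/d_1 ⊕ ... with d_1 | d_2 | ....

rank_ℚ(R)=3; free=3−3=0
SNF(R) diag = [3, 6, 18] → torsion [3, 6, 18]

Answer: M ≅ ℤ/3 ⊕ ℤ/6 ⊕ ℤ/18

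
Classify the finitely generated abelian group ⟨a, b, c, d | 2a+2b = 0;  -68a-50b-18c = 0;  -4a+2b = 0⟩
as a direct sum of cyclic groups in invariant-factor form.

Answer: M ≅ ℤ^1 ⊕ ℤ/2 ⊕ ℤ/6 ⊕ ℤ/18

Derivation:
rank_ℚ(R)=3; free=4−3=1
SNF(R) diag = [2, 6, 18] → torsion [2, 6, 18]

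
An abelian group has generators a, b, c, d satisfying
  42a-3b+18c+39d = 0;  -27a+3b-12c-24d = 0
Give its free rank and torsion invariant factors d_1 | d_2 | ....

rank_ℚ(R)=2; free=4−2=2
SNF(R) diag = [3, 3] → torsion [3, 3]

Answer: M ≅ ℤ^2 ⊕ ℤ/3 ⊕ ℤ/3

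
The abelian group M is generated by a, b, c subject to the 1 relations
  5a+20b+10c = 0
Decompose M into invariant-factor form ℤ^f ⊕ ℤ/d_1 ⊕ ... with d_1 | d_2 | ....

rank_ℚ(R)=1; free=3−1=2
SNF(R) diag = [5] → torsion [5]

Answer: M ≅ ℤ^2 ⊕ ℤ/5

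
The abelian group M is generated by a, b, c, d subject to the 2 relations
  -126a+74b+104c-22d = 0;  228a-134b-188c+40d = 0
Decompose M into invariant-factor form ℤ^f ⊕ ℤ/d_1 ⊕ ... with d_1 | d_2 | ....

Answer: M ≅ ℤ^2 ⊕ ℤ/2 ⊕ ℤ/6

Derivation:
rank_ℚ(R)=2; free=4−2=2
SNF(R) diag = [2, 6] → torsion [2, 6]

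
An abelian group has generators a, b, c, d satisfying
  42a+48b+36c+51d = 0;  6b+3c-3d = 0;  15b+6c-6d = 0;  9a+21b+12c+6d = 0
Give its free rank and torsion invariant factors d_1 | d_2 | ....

rank_ℚ(R)=4; free=4−4=0
SNF(R) diag = [3, 3, 3, 9] → torsion [3, 3, 3, 9]

Answer: M ≅ ℤ/3 ⊕ ℤ/3 ⊕ ℤ/3 ⊕ ℤ/9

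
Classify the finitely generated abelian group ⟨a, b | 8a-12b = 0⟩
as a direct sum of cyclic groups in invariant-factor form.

rank_ℚ(R)=1; free=2−1=1
SNF(R) diag = [4] → torsion [4]

Answer: M ≅ ℤ^1 ⊕ ℤ/4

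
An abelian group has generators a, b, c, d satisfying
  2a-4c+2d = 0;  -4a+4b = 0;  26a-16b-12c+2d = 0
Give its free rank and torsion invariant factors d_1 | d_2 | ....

Answer: M ≅ ℤ^1 ⊕ ℤ/2 ⊕ ℤ/4 ⊕ ℤ/8

Derivation:
rank_ℚ(R)=3; free=4−3=1
SNF(R) diag = [2, 4, 8] → torsion [2, 4, 8]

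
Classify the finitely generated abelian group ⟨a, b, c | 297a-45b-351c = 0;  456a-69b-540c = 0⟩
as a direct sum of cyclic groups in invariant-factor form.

rank_ℚ(R)=2; free=3−2=1
SNF(R) diag = [3, 9] → torsion [3, 9]

Answer: M ≅ ℤ^1 ⊕ ℤ/3 ⊕ ℤ/9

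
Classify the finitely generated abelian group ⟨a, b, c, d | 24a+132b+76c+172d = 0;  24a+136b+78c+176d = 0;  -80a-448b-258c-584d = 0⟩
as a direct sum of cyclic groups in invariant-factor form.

Answer: M ≅ ℤ^1 ⊕ ℤ/2 ⊕ ℤ/4 ⊕ ℤ/8

Derivation:
rank_ℚ(R)=3; free=4−3=1
SNF(R) diag = [2, 4, 8] → torsion [2, 4, 8]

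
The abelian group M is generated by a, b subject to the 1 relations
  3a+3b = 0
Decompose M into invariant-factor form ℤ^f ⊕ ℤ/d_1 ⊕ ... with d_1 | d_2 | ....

Answer: M ≅ ℤ^1 ⊕ ℤ/3

Derivation:
rank_ℚ(R)=1; free=2−1=1
SNF(R) diag = [3] → torsion [3]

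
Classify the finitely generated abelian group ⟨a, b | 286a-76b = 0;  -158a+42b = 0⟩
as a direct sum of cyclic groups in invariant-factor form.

Answer: M ≅ ℤ/2 ⊕ ℤ/2

Derivation:
rank_ℚ(R)=2; free=2−2=0
SNF(R) diag = [2, 2] → torsion [2, 2]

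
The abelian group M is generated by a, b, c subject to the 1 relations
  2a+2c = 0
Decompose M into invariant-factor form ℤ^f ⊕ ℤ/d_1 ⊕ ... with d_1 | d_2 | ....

Answer: M ≅ ℤ^2 ⊕ ℤ/2

Derivation:
rank_ℚ(R)=1; free=3−1=2
SNF(R) diag = [2] → torsion [2]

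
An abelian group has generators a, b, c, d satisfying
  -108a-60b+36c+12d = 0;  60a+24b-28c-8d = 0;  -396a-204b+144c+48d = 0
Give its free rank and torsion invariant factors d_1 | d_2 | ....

Answer: M ≅ ℤ^1 ⊕ ℤ/4 ⊕ ℤ/12 ⊕ ℤ/36

Derivation:
rank_ℚ(R)=3; free=4−3=1
SNF(R) diag = [4, 12, 36] → torsion [4, 12, 36]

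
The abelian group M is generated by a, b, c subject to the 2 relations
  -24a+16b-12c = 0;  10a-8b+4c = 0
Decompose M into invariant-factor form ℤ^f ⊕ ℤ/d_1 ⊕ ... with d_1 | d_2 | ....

Answer: M ≅ ℤ^1 ⊕ ℤ/2 ⊕ ℤ/4

Derivation:
rank_ℚ(R)=2; free=3−2=1
SNF(R) diag = [2, 4] → torsion [2, 4]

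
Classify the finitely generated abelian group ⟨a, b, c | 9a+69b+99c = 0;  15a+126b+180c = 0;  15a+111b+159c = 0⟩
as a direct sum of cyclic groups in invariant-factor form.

Answer: M ≅ ℤ/3 ⊕ ℤ/3 ⊕ ℤ/6

Derivation:
rank_ℚ(R)=3; free=3−3=0
SNF(R) diag = [3, 3, 6] → torsion [3, 3, 6]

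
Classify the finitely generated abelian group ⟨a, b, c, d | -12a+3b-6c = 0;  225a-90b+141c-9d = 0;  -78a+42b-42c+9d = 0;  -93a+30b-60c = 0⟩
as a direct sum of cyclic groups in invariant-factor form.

rank_ℚ(R)=4; free=4−4=0
SNF(R) diag = [3, 3, 9, 27] → torsion [3, 3, 9, 27]

Answer: M ≅ ℤ/3 ⊕ ℤ/3 ⊕ ℤ/9 ⊕ ℤ/27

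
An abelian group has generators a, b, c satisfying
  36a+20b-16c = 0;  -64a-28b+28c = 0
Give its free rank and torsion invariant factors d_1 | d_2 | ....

Answer: M ≅ ℤ^1 ⊕ ℤ/4 ⊕ ℤ/4

Derivation:
rank_ℚ(R)=2; free=3−2=1
SNF(R) diag = [4, 4] → torsion [4, 4]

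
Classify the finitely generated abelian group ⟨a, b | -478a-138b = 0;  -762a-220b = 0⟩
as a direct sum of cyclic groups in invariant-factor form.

rank_ℚ(R)=2; free=2−2=0
SNF(R) diag = [2, 2] → torsion [2, 2]

Answer: M ≅ ℤ/2 ⊕ ℤ/2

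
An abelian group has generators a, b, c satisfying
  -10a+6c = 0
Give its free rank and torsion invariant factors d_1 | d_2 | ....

rank_ℚ(R)=1; free=3−1=2
SNF(R) diag = [2] → torsion [2]

Answer: M ≅ ℤ^2 ⊕ ℤ/2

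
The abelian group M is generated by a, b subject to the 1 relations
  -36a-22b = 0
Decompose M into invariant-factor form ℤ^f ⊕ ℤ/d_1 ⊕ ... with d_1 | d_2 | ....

Answer: M ≅ ℤ^1 ⊕ ℤ/2

Derivation:
rank_ℚ(R)=1; free=2−1=1
SNF(R) diag = [2] → torsion [2]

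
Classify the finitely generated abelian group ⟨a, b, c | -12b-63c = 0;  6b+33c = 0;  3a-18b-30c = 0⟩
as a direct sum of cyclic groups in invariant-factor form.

rank_ℚ(R)=3; free=3−3=0
SNF(R) diag = [3, 3, 6] → torsion [3, 3, 6]

Answer: M ≅ ℤ/3 ⊕ ℤ/3 ⊕ ℤ/6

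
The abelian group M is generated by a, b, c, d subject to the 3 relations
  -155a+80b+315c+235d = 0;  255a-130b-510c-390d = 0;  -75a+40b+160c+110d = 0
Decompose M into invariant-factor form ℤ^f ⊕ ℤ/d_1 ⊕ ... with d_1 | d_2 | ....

Answer: M ≅ ℤ^1 ⊕ ℤ/5 ⊕ ℤ/5 ⊕ ℤ/10

Derivation:
rank_ℚ(R)=3; free=4−3=1
SNF(R) diag = [5, 5, 10] → torsion [5, 5, 10]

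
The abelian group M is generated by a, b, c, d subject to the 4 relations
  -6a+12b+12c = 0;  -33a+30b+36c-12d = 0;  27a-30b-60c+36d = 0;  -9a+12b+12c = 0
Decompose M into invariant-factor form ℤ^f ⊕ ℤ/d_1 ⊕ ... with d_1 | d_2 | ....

rank_ℚ(R)=4; free=4−4=0
SNF(R) diag = [3, 6, 12, 24] → torsion [3, 6, 12, 24]

Answer: M ≅ ℤ/3 ⊕ ℤ/6 ⊕ ℤ/12 ⊕ ℤ/24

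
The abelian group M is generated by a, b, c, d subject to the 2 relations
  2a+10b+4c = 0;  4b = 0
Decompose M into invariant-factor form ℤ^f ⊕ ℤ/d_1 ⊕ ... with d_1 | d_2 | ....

rank_ℚ(R)=2; free=4−2=2
SNF(R) diag = [2, 4] → torsion [2, 4]

Answer: M ≅ ℤ^2 ⊕ ℤ/2 ⊕ ℤ/4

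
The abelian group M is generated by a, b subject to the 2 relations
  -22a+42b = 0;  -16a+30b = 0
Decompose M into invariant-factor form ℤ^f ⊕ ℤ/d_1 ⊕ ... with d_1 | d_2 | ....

Answer: M ≅ ℤ/2 ⊕ ℤ/6

Derivation:
rank_ℚ(R)=2; free=2−2=0
SNF(R) diag = [2, 6] → torsion [2, 6]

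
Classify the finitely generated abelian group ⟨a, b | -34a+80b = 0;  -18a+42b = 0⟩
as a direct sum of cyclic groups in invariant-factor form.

Answer: M ≅ ℤ/2 ⊕ ℤ/6

Derivation:
rank_ℚ(R)=2; free=2−2=0
SNF(R) diag = [2, 6] → torsion [2, 6]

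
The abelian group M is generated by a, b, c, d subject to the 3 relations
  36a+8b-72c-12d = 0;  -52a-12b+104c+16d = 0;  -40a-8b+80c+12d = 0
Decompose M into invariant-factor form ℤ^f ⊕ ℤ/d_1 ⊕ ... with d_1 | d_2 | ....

Answer: M ≅ ℤ^1 ⊕ ℤ/4 ⊕ ℤ/4 ⊕ ℤ/4

Derivation:
rank_ℚ(R)=3; free=4−3=1
SNF(R) diag = [4, 4, 4] → torsion [4, 4, 4]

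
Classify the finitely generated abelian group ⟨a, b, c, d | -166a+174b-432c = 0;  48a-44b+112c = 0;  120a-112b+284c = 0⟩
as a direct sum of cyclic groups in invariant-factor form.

Answer: M ≅ ℤ^1 ⊕ ℤ/2 ⊕ ℤ/4 ⊕ ℤ/12

Derivation:
rank_ℚ(R)=3; free=4−3=1
SNF(R) diag = [2, 4, 12] → torsion [2, 4, 12]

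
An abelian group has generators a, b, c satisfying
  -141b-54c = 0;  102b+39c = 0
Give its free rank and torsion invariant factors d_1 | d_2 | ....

Answer: M ≅ ℤ^1 ⊕ ℤ/3 ⊕ ℤ/3

Derivation:
rank_ℚ(R)=2; free=3−2=1
SNF(R) diag = [3, 3] → torsion [3, 3]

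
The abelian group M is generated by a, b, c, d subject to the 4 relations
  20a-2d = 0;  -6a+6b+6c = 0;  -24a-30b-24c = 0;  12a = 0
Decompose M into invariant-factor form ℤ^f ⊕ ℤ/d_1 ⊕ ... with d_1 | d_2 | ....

rank_ℚ(R)=4; free=4−4=0
SNF(R) diag = [2, 6, 6, 12] → torsion [2, 6, 6, 12]

Answer: M ≅ ℤ/2 ⊕ ℤ/6 ⊕ ℤ/6 ⊕ ℤ/12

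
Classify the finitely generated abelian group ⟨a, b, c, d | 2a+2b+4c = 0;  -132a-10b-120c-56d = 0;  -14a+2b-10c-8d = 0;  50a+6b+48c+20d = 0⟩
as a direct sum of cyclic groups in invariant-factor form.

rank_ℚ(R)=4; free=4−4=0
SNF(R) diag = [2, 2, 2, 4] → torsion [2, 2, 2, 4]

Answer: M ≅ ℤ/2 ⊕ ℤ/2 ⊕ ℤ/2 ⊕ ℤ/4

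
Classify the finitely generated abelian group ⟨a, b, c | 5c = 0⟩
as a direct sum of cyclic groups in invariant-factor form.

rank_ℚ(R)=1; free=3−1=2
SNF(R) diag = [5] → torsion [5]

Answer: M ≅ ℤ^2 ⊕ ℤ/5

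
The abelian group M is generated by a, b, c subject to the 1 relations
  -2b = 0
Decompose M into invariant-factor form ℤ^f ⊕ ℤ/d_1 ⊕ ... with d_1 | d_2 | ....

Answer: M ≅ ℤ^2 ⊕ ℤ/2

Derivation:
rank_ℚ(R)=1; free=3−1=2
SNF(R) diag = [2] → torsion [2]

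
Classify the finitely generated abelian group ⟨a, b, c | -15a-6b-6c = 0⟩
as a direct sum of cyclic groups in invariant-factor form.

Answer: M ≅ ℤ^2 ⊕ ℤ/3

Derivation:
rank_ℚ(R)=1; free=3−1=2
SNF(R) diag = [3] → torsion [3]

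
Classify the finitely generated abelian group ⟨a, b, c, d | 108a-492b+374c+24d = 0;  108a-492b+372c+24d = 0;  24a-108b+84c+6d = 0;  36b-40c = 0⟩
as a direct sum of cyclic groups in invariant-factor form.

rank_ℚ(R)=4; free=4−4=0
SNF(R) diag = [2, 6, 12, 36] → torsion [2, 6, 12, 36]

Answer: M ≅ ℤ/2 ⊕ ℤ/6 ⊕ ℤ/12 ⊕ ℤ/36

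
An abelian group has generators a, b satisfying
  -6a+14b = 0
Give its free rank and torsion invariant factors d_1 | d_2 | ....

rank_ℚ(R)=1; free=2−1=1
SNF(R) diag = [2] → torsion [2]

Answer: M ≅ ℤ^1 ⊕ ℤ/2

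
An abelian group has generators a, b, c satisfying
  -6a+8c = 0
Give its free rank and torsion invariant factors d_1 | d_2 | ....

Answer: M ≅ ℤ^2 ⊕ ℤ/2

Derivation:
rank_ℚ(R)=1; free=3−1=2
SNF(R) diag = [2] → torsion [2]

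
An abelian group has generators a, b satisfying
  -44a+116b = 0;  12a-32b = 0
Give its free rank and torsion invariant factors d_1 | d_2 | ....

rank_ℚ(R)=2; free=2−2=0
SNF(R) diag = [4, 4] → torsion [4, 4]

Answer: M ≅ ℤ/4 ⊕ ℤ/4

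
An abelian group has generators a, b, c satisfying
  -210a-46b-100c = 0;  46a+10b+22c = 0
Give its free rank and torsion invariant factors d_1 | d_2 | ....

Answer: M ≅ ℤ^1 ⊕ ℤ/2 ⊕ ℤ/2

Derivation:
rank_ℚ(R)=2; free=3−2=1
SNF(R) diag = [2, 2] → torsion [2, 2]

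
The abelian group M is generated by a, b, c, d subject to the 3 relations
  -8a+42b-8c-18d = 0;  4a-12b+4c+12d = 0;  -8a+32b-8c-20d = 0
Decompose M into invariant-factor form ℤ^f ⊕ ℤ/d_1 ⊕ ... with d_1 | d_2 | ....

Answer: M ≅ ℤ^1 ⊕ ℤ/2 ⊕ ℤ/4 ⊕ ℤ/12

Derivation:
rank_ℚ(R)=3; free=4−3=1
SNF(R) diag = [2, 4, 12] → torsion [2, 4, 12]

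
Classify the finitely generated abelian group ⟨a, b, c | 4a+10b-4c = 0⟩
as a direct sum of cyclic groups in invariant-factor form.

Answer: M ≅ ℤ^2 ⊕ ℤ/2

Derivation:
rank_ℚ(R)=1; free=3−1=2
SNF(R) diag = [2] → torsion [2]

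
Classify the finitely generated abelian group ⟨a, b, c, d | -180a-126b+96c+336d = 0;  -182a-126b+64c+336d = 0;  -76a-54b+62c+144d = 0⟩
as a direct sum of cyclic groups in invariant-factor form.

rank_ℚ(R)=3; free=4−3=1
SNF(R) diag = [2, 6, 18] → torsion [2, 6, 18]

Answer: M ≅ ℤ^1 ⊕ ℤ/2 ⊕ ℤ/6 ⊕ ℤ/18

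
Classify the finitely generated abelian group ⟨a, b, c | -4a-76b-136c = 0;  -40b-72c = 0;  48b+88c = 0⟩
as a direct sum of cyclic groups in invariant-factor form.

rank_ℚ(R)=3; free=3−3=0
SNF(R) diag = [4, 8, 8] → torsion [4, 8, 8]

Answer: M ≅ ℤ/4 ⊕ ℤ/8 ⊕ ℤ/8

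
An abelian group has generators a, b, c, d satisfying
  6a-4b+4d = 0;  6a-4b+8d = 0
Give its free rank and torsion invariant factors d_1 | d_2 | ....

rank_ℚ(R)=2; free=4−2=2
SNF(R) diag = [2, 4] → torsion [2, 4]

Answer: M ≅ ℤ^2 ⊕ ℤ/2 ⊕ ℤ/4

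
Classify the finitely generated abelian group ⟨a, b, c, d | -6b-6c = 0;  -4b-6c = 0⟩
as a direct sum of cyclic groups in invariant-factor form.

Answer: M ≅ ℤ^2 ⊕ ℤ/2 ⊕ ℤ/6

Derivation:
rank_ℚ(R)=2; free=4−2=2
SNF(R) diag = [2, 6] → torsion [2, 6]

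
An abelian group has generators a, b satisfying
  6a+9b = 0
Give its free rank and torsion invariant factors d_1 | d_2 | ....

Answer: M ≅ ℤ^1 ⊕ ℤ/3

Derivation:
rank_ℚ(R)=1; free=2−1=1
SNF(R) diag = [3] → torsion [3]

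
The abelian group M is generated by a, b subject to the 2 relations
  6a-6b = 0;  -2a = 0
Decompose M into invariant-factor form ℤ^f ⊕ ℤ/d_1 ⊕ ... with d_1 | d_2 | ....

Answer: M ≅ ℤ/2 ⊕ ℤ/6

Derivation:
rank_ℚ(R)=2; free=2−2=0
SNF(R) diag = [2, 6] → torsion [2, 6]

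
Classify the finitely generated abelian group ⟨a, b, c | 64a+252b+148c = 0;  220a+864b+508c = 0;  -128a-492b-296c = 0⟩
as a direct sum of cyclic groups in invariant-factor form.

Answer: M ≅ ℤ/4 ⊕ ℤ/12 ⊕ ℤ/12

Derivation:
rank_ℚ(R)=3; free=3−3=0
SNF(R) diag = [4, 12, 12] → torsion [4, 12, 12]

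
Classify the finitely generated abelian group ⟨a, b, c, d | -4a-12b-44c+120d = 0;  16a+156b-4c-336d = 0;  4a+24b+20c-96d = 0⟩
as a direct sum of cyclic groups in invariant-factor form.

rank_ℚ(R)=3; free=4−3=1
SNF(R) diag = [4, 12, 36] → torsion [4, 12, 36]

Answer: M ≅ ℤ^1 ⊕ ℤ/4 ⊕ ℤ/12 ⊕ ℤ/36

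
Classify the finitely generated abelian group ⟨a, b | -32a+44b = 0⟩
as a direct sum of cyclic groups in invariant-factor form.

rank_ℚ(R)=1; free=2−1=1
SNF(R) diag = [4] → torsion [4]

Answer: M ≅ ℤ^1 ⊕ ℤ/4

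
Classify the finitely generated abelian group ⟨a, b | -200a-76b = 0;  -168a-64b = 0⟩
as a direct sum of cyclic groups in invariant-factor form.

rank_ℚ(R)=2; free=2−2=0
SNF(R) diag = [4, 8] → torsion [4, 8]

Answer: M ≅ ℤ/4 ⊕ ℤ/8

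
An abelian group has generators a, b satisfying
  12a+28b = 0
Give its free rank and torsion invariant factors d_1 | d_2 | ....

Answer: M ≅ ℤ^1 ⊕ ℤ/4

Derivation:
rank_ℚ(R)=1; free=2−1=1
SNF(R) diag = [4] → torsion [4]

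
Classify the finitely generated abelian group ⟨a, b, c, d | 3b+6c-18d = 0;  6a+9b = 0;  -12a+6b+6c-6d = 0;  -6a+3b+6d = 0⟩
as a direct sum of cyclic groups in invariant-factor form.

rank_ℚ(R)=4; free=4−4=0
SNF(R) diag = [3, 6, 6, 6] → torsion [3, 6, 6, 6]

Answer: M ≅ ℤ/3 ⊕ ℤ/6 ⊕ ℤ/6 ⊕ ℤ/6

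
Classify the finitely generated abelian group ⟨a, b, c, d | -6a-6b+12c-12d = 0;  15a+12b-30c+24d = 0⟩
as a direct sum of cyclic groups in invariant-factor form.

Answer: M ≅ ℤ^2 ⊕ ℤ/3 ⊕ ℤ/6

Derivation:
rank_ℚ(R)=2; free=4−2=2
SNF(R) diag = [3, 6] → torsion [3, 6]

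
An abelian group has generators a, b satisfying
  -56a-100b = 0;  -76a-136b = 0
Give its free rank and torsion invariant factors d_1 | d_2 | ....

rank_ℚ(R)=2; free=2−2=0
SNF(R) diag = [4, 4] → torsion [4, 4]

Answer: M ≅ ℤ/4 ⊕ ℤ/4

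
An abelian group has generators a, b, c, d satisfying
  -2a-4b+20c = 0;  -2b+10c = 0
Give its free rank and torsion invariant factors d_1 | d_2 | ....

rank_ℚ(R)=2; free=4−2=2
SNF(R) diag = [2, 2] → torsion [2, 2]

Answer: M ≅ ℤ^2 ⊕ ℤ/2 ⊕ ℤ/2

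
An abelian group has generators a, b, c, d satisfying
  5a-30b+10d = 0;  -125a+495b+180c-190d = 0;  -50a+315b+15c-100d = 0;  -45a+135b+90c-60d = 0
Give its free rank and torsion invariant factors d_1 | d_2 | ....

rank_ℚ(R)=4; free=4−4=0
SNF(R) diag = [5, 15, 15, 30] → torsion [5, 15, 15, 30]

Answer: M ≅ ℤ/5 ⊕ ℤ/15 ⊕ ℤ/15 ⊕ ℤ/30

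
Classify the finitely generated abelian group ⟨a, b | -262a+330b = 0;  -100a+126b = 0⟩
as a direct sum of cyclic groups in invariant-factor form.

rank_ℚ(R)=2; free=2−2=0
SNF(R) diag = [2, 6] → torsion [2, 6]

Answer: M ≅ ℤ/2 ⊕ ℤ/6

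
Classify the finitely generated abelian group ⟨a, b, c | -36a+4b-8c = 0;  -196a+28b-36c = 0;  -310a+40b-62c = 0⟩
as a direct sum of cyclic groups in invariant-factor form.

Answer: M ≅ ℤ/2 ⊕ ℤ/4 ⊕ ℤ/4

Derivation:
rank_ℚ(R)=3; free=3−3=0
SNF(R) diag = [2, 4, 4] → torsion [2, 4, 4]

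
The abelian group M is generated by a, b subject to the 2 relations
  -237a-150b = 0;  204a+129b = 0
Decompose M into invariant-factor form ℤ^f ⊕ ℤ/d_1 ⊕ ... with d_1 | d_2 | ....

rank_ℚ(R)=2; free=2−2=0
SNF(R) diag = [3, 9] → torsion [3, 9]

Answer: M ≅ ℤ/3 ⊕ ℤ/9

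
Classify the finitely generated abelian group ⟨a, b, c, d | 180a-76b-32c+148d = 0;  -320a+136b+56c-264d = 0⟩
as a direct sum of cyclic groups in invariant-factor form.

rank_ℚ(R)=2; free=4−2=2
SNF(R) diag = [4, 8] → torsion [4, 8]

Answer: M ≅ ℤ^2 ⊕ ℤ/4 ⊕ ℤ/8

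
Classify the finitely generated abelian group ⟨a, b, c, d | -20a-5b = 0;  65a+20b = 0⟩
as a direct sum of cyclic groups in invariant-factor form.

rank_ℚ(R)=2; free=4−2=2
SNF(R) diag = [5, 15] → torsion [5, 15]

Answer: M ≅ ℤ^2 ⊕ ℤ/5 ⊕ ℤ/15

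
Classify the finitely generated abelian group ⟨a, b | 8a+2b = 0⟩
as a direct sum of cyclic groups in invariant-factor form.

rank_ℚ(R)=1; free=2−1=1
SNF(R) diag = [2] → torsion [2]

Answer: M ≅ ℤ^1 ⊕ ℤ/2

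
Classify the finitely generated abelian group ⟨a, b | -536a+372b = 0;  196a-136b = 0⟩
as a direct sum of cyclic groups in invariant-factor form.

rank_ℚ(R)=2; free=2−2=0
SNF(R) diag = [4, 4] → torsion [4, 4]

Answer: M ≅ ℤ/4 ⊕ ℤ/4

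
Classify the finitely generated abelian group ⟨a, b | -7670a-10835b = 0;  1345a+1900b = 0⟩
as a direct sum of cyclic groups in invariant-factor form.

rank_ℚ(R)=2; free=2−2=0
SNF(R) diag = [5, 15] → torsion [5, 15]

Answer: M ≅ ℤ/5 ⊕ ℤ/15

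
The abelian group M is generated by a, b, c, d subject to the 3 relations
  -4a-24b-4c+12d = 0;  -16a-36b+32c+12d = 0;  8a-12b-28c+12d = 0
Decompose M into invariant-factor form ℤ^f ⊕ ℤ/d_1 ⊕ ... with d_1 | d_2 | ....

Answer: M ≅ ℤ^1 ⊕ ℤ/4 ⊕ ℤ/12 ⊕ ℤ/12

Derivation:
rank_ℚ(R)=3; free=4−3=1
SNF(R) diag = [4, 12, 12] → torsion [4, 12, 12]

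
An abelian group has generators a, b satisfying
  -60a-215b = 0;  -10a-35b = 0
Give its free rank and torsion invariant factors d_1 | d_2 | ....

rank_ℚ(R)=2; free=2−2=0
SNF(R) diag = [5, 10] → torsion [5, 10]

Answer: M ≅ ℤ/5 ⊕ ℤ/10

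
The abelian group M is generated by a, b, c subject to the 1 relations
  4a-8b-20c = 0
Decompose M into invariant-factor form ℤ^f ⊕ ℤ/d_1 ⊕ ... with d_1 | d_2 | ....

rank_ℚ(R)=1; free=3−1=2
SNF(R) diag = [4] → torsion [4]

Answer: M ≅ ℤ^2 ⊕ ℤ/4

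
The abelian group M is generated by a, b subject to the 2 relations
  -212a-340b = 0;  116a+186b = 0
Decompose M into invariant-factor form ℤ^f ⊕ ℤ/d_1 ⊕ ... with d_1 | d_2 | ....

rank_ℚ(R)=2; free=2−2=0
SNF(R) diag = [2, 4] → torsion [2, 4]

Answer: M ≅ ℤ/2 ⊕ ℤ/4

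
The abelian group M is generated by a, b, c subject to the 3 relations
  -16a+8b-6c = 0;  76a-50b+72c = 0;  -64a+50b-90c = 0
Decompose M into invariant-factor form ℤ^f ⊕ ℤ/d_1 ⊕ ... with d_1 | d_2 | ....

rank_ℚ(R)=3; free=3−3=0
SNF(R) diag = [2, 6, 12] → torsion [2, 6, 12]

Answer: M ≅ ℤ/2 ⊕ ℤ/6 ⊕ ℤ/12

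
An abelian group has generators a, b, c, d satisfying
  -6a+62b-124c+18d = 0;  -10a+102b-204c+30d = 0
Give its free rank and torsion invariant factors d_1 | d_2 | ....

rank_ℚ(R)=2; free=4−2=2
SNF(R) diag = [2, 4] → torsion [2, 4]

Answer: M ≅ ℤ^2 ⊕ ℤ/2 ⊕ ℤ/4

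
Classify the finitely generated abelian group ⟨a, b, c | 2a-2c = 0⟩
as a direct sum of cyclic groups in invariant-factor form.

Answer: M ≅ ℤ^2 ⊕ ℤ/2

Derivation:
rank_ℚ(R)=1; free=3−1=2
SNF(R) diag = [2] → torsion [2]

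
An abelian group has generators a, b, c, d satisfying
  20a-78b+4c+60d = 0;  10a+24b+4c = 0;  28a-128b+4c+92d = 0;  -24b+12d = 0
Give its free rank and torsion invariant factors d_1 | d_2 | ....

Answer: M ≅ ℤ/2 ⊕ ℤ/2 ⊕ ℤ/4 ⊕ ℤ/12

Derivation:
rank_ℚ(R)=4; free=4−4=0
SNF(R) diag = [2, 2, 4, 12] → torsion [2, 2, 4, 12]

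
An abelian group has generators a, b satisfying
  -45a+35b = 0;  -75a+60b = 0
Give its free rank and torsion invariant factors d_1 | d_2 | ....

rank_ℚ(R)=2; free=2−2=0
SNF(R) diag = [5, 15] → torsion [5, 15]

Answer: M ≅ ℤ/5 ⊕ ℤ/15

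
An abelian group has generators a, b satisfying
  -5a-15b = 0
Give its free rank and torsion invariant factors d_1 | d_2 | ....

Answer: M ≅ ℤ^1 ⊕ ℤ/5

Derivation:
rank_ℚ(R)=1; free=2−1=1
SNF(R) diag = [5] → torsion [5]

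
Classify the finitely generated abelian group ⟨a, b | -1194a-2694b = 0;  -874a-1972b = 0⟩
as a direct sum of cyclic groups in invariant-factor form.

rank_ℚ(R)=2; free=2−2=0
SNF(R) diag = [2, 6] → torsion [2, 6]

Answer: M ≅ ℤ/2 ⊕ ℤ/6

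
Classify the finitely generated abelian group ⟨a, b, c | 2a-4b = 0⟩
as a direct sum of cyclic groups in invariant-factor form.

rank_ℚ(R)=1; free=3−1=2
SNF(R) diag = [2] → torsion [2]

Answer: M ≅ ℤ^2 ⊕ ℤ/2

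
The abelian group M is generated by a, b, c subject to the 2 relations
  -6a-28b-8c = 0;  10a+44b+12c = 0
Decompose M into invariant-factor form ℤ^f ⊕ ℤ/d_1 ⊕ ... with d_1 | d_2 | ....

Answer: M ≅ ℤ^1 ⊕ ℤ/2 ⊕ ℤ/4

Derivation:
rank_ℚ(R)=2; free=3−2=1
SNF(R) diag = [2, 4] → torsion [2, 4]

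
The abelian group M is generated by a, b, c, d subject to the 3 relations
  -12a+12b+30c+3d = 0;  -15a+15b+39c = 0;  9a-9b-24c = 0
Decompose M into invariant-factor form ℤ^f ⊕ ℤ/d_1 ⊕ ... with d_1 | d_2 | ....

rank_ℚ(R)=3; free=4−3=1
SNF(R) diag = [3, 3, 3] → torsion [3, 3, 3]

Answer: M ≅ ℤ^1 ⊕ ℤ/3 ⊕ ℤ/3 ⊕ ℤ/3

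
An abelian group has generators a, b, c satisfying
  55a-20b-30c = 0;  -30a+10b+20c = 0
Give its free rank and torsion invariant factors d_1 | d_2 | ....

Answer: M ≅ ℤ^1 ⊕ ℤ/5 ⊕ ℤ/10

Derivation:
rank_ℚ(R)=2; free=3−2=1
SNF(R) diag = [5, 10] → torsion [5, 10]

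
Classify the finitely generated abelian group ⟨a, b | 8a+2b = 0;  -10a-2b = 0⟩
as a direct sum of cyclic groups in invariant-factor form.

rank_ℚ(R)=2; free=2−2=0
SNF(R) diag = [2, 2] → torsion [2, 2]

Answer: M ≅ ℤ/2 ⊕ ℤ/2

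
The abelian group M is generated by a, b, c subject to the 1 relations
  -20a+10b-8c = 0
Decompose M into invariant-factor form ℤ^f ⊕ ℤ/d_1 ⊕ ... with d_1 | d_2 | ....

Answer: M ≅ ℤ^2 ⊕ ℤ/2

Derivation:
rank_ℚ(R)=1; free=3−1=2
SNF(R) diag = [2] → torsion [2]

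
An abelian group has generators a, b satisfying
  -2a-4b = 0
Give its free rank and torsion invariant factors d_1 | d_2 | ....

rank_ℚ(R)=1; free=2−1=1
SNF(R) diag = [2] → torsion [2]

Answer: M ≅ ℤ^1 ⊕ ℤ/2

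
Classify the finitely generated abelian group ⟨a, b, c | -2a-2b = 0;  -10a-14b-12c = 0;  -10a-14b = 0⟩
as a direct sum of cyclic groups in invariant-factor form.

rank_ℚ(R)=3; free=3−3=0
SNF(R) diag = [2, 4, 12] → torsion [2, 4, 12]

Answer: M ≅ ℤ/2 ⊕ ℤ/4 ⊕ ℤ/12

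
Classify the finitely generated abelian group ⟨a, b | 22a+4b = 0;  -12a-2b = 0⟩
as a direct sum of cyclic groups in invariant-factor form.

Answer: M ≅ ℤ/2 ⊕ ℤ/2

Derivation:
rank_ℚ(R)=2; free=2−2=0
SNF(R) diag = [2, 2] → torsion [2, 2]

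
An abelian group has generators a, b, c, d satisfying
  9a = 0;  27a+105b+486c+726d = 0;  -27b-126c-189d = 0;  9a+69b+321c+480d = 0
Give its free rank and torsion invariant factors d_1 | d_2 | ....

rank_ℚ(R)=4; free=4−4=0
SNF(R) diag = [3, 3, 9, 9] → torsion [3, 3, 9, 9]

Answer: M ≅ ℤ/3 ⊕ ℤ/3 ⊕ ℤ/9 ⊕ ℤ/9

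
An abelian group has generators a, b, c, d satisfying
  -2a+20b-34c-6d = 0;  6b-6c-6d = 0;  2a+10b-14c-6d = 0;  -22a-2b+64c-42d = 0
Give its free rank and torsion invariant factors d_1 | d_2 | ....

rank_ℚ(R)=4; free=4−4=0
SNF(R) diag = [2, 6, 18, 18] → torsion [2, 6, 18, 18]

Answer: M ≅ ℤ/2 ⊕ ℤ/6 ⊕ ℤ/18 ⊕ ℤ/18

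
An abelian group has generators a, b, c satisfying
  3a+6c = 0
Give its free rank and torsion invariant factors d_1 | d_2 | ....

rank_ℚ(R)=1; free=3−1=2
SNF(R) diag = [3] → torsion [3]

Answer: M ≅ ℤ^2 ⊕ ℤ/3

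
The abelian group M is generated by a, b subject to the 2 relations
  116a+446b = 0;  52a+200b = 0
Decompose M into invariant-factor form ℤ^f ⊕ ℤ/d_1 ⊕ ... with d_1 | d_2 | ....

Answer: M ≅ ℤ/2 ⊕ ℤ/4

Derivation:
rank_ℚ(R)=2; free=2−2=0
SNF(R) diag = [2, 4] → torsion [2, 4]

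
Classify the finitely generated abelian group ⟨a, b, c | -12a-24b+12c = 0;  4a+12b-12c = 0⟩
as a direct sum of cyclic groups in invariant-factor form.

Answer: M ≅ ℤ^1 ⊕ ℤ/4 ⊕ ℤ/12

Derivation:
rank_ℚ(R)=2; free=3−2=1
SNF(R) diag = [4, 12] → torsion [4, 12]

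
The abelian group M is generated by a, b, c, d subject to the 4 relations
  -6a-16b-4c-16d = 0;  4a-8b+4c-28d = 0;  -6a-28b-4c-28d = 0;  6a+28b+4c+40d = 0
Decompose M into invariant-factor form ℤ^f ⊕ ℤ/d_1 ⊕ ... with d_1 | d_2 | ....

rank_ℚ(R)=4; free=4−4=0
SNF(R) diag = [2, 4, 12, 12] → torsion [2, 4, 12, 12]

Answer: M ≅ ℤ/2 ⊕ ℤ/4 ⊕ ℤ/12 ⊕ ℤ/12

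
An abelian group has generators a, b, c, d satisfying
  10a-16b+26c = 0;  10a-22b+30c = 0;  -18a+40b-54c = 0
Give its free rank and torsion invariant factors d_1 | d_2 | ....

Answer: M ≅ ℤ^1 ⊕ ℤ/2 ⊕ ℤ/2 ⊕ ℤ/4

Derivation:
rank_ℚ(R)=3; free=4−3=1
SNF(R) diag = [2, 2, 4] → torsion [2, 2, 4]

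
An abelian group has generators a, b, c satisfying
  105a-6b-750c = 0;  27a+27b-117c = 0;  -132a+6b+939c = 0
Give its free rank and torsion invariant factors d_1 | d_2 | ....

Answer: M ≅ ℤ/3 ⊕ ℤ/9 ⊕ ℤ/27

Derivation:
rank_ℚ(R)=3; free=3−3=0
SNF(R) diag = [3, 9, 27] → torsion [3, 9, 27]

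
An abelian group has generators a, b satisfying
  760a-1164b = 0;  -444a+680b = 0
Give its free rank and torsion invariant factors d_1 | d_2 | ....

rank_ℚ(R)=2; free=2−2=0
SNF(R) diag = [4, 4] → torsion [4, 4]

Answer: M ≅ ℤ/4 ⊕ ℤ/4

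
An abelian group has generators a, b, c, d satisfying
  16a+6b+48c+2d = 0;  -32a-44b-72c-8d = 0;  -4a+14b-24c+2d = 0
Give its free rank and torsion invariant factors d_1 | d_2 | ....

Answer: M ≅ ℤ^1 ⊕ ℤ/2 ⊕ ℤ/4 ⊕ ℤ/12

Derivation:
rank_ℚ(R)=3; free=4−3=1
SNF(R) diag = [2, 4, 12] → torsion [2, 4, 12]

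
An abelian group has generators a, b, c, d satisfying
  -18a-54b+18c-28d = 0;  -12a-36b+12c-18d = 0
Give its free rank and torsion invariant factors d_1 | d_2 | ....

Answer: M ≅ ℤ^2 ⊕ ℤ/2 ⊕ ℤ/6

Derivation:
rank_ℚ(R)=2; free=4−2=2
SNF(R) diag = [2, 6] → torsion [2, 6]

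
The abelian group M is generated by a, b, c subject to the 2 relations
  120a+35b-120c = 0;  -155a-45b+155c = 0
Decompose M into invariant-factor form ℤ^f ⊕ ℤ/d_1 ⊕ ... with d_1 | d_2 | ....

rank_ℚ(R)=2; free=3−2=1
SNF(R) diag = [5, 5] → torsion [5, 5]

Answer: M ≅ ℤ^1 ⊕ ℤ/5 ⊕ ℤ/5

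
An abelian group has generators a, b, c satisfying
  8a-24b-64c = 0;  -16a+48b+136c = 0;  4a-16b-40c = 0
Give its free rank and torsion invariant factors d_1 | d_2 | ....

rank_ℚ(R)=3; free=3−3=0
SNF(R) diag = [4, 8, 8] → torsion [4, 8, 8]

Answer: M ≅ ℤ/4 ⊕ ℤ/8 ⊕ ℤ/8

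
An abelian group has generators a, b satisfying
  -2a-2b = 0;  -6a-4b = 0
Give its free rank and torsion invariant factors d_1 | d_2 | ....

Answer: M ≅ ℤ/2 ⊕ ℤ/2

Derivation:
rank_ℚ(R)=2; free=2−2=0
SNF(R) diag = [2, 2] → torsion [2, 2]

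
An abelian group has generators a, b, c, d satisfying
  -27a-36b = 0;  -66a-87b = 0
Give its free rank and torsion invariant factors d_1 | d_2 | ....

Answer: M ≅ ℤ^2 ⊕ ℤ/3 ⊕ ℤ/9

Derivation:
rank_ℚ(R)=2; free=4−2=2
SNF(R) diag = [3, 9] → torsion [3, 9]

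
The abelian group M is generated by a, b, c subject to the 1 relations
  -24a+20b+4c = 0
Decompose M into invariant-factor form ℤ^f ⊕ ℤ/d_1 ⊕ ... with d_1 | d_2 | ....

rank_ℚ(R)=1; free=3−1=2
SNF(R) diag = [4] → torsion [4]

Answer: M ≅ ℤ^2 ⊕ ℤ/4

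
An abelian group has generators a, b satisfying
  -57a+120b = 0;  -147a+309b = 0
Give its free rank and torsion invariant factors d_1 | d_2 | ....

rank_ℚ(R)=2; free=2−2=0
SNF(R) diag = [3, 9] → torsion [3, 9]

Answer: M ≅ ℤ/3 ⊕ ℤ/9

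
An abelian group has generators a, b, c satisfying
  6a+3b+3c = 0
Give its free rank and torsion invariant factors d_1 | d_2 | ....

Answer: M ≅ ℤ^2 ⊕ ℤ/3

Derivation:
rank_ℚ(R)=1; free=3−1=2
SNF(R) diag = [3] → torsion [3]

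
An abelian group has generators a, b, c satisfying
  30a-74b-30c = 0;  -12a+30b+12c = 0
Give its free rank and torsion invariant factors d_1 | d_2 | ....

Answer: M ≅ ℤ^1 ⊕ ℤ/2 ⊕ ℤ/6

Derivation:
rank_ℚ(R)=2; free=3−2=1
SNF(R) diag = [2, 6] → torsion [2, 6]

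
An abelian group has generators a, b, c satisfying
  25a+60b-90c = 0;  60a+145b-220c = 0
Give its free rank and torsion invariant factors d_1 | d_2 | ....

rank_ℚ(R)=2; free=3−2=1
SNF(R) diag = [5, 5] → torsion [5, 5]

Answer: M ≅ ℤ^1 ⊕ ℤ/5 ⊕ ℤ/5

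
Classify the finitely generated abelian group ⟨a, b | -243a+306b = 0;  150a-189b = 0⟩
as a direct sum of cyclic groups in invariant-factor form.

rank_ℚ(R)=2; free=2−2=0
SNF(R) diag = [3, 9] → torsion [3, 9]

Answer: M ≅ ℤ/3 ⊕ ℤ/9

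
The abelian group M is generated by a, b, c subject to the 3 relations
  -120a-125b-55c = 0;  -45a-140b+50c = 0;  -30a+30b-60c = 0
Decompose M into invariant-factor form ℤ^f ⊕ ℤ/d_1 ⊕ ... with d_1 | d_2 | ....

Answer: M ≅ ℤ/5 ⊕ ℤ/15 ⊕ ℤ/30

Derivation:
rank_ℚ(R)=3; free=3−3=0
SNF(R) diag = [5, 15, 30] → torsion [5, 15, 30]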